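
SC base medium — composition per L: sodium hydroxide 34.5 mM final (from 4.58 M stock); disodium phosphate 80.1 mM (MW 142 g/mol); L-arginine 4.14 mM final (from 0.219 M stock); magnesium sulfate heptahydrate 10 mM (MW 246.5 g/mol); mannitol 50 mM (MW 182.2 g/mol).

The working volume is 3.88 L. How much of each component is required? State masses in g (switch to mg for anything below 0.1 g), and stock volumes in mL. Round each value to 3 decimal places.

Scale factor relative to 1 L: 3.88.
sodium hydroxide: C1V1 = C2V2 → 34.5 mM × 3880 mL ÷ 4580 mM = 29.227 mL
disodium phosphate: 80.1 mmol/L × 142 g/mol × 3.88 L ÷ 1000 = 44.132 g
L-arginine: C1V1 = C2V2 → 4.14 mM × 3880 mL ÷ 219 mM = 73.348 mL
magnesium sulfate heptahydrate: 10 mmol/L × 246.5 g/mol × 3.88 L ÷ 1000 = 9.564 g
mannitol: 50 mmol/L × 182.2 g/mol × 3.88 L ÷ 1000 = 35.347 g

sodium hydroxide 29.227 mL; disodium phosphate 44.132 g; L-arginine 73.348 mL; magnesium sulfate heptahydrate 9.564 g; mannitol 35.347 g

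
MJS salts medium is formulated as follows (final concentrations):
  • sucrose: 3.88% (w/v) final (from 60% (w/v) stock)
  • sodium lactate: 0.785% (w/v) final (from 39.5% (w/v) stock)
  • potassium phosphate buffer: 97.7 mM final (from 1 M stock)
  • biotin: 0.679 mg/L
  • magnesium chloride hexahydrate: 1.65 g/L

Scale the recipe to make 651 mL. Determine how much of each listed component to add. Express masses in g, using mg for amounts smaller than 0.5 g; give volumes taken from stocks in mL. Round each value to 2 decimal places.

Working volume: 651 mL = 0.651 L.
sucrose: V = C2·V2/C1 = 3.88% ÷ 60% × 651 mL = 42.10 mL
sodium lactate: dilute stock: 0.785% ÷ 39.5% × 651 mL = 12.94 mL
potassium phosphate buffer: dilute stock: 97.7 mM × 651 mL ÷ 1000 mM = 63.60 mL
biotin: 0.679 mg/L × 0.651 L = 0.44 mg
magnesium chloride hexahydrate: 1.65 g/L × 0.651 L = 1.07 g

sucrose 42.10 mL; sodium lactate 12.94 mL; potassium phosphate buffer 63.60 mL; biotin 0.44 mg; magnesium chloride hexahydrate 1.07 g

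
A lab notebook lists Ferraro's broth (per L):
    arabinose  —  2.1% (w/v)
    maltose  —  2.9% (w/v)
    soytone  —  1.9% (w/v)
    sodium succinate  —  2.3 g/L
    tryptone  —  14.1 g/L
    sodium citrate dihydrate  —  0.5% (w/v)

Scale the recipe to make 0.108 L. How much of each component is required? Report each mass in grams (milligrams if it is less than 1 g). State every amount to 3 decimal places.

Working volume: 0.108 L.
arabinose: 2.1% w/v = 21 g/L → 21 × 0.108 L = 2.268 g
maltose: 2.9% w/v = 29 g/L → 29 × 0.108 L = 3.132 g
soytone: 1.9 g per 100 mL × 108 mL ÷ 100 = 2.052 g
sodium succinate: 2.3 g/L × 0.108 L = 0.2484 g = 248.400 mg
tryptone: 14.1 g/L × 0.108 L = 1.523 g
sodium citrate dihydrate: 0.5 g per 100 mL × 108 mL ÷ 100 = 0.54 g = 540.000 mg

arabinose 2.268 g; maltose 3.132 g; soytone 2.052 g; sodium succinate 248.400 mg; tryptone 1.523 g; sodium citrate dihydrate 540.000 mg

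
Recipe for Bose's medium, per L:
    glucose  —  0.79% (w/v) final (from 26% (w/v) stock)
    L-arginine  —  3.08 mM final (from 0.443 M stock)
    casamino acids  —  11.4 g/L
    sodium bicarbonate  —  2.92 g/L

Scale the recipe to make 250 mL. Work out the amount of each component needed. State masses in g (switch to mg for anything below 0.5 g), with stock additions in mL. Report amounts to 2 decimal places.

Target volume = 250 mL = 0.25 L.
glucose: V = C2·V2/C1 = 0.79% ÷ 26% × 250 mL = 7.60 mL
L-arginine: dilute stock: 3.08 mM × 250 mL ÷ 443 mM = 1.74 mL
casamino acids: 11.4 g/L × 0.25 L = 2.85 g
sodium bicarbonate: 2.92 g/L × 0.25 L = 0.73 g

glucose 7.60 mL; L-arginine 1.74 mL; casamino acids 2.85 g; sodium bicarbonate 0.73 g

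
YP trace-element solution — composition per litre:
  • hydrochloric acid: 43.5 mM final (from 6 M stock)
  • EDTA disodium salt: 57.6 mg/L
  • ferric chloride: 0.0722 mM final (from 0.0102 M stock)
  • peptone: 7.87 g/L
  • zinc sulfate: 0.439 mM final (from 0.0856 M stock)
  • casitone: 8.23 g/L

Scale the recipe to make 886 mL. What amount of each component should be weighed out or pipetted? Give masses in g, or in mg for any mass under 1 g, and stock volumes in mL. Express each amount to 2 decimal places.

Target volume = 886 mL = 0.886 L.
hydrochloric acid: C1V1 = C2V2 → 43.5 mM × 886 mL ÷ 6000 mM = 6.42 mL
EDTA disodium salt: 57.6 mg/L × 0.886 L = 51.03 mg
ferric chloride: dilute stock: 0.0722 mM × 886 mL ÷ 10.2 mM = 6.27 mL
peptone: 7.87 g/L × 0.886 L = 6.97 g
zinc sulfate: C1V1 = C2V2 → 0.439 mM × 886 mL ÷ 85.6 mM = 4.54 mL
casitone: 8.23 g/L × 0.886 L = 7.29 g

hydrochloric acid 6.42 mL; EDTA disodium salt 51.03 mg; ferric chloride 6.27 mL; peptone 6.97 g; zinc sulfate 4.54 mL; casitone 7.29 g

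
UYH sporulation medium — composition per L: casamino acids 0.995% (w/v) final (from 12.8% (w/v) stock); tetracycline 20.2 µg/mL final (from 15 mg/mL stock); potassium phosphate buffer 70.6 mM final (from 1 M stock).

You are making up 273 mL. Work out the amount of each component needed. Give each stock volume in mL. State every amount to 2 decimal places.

casamino acids 21.22 mL; tetracycline 0.37 mL; potassium phosphate buffer 19.27 mL

Target volume = 273 mL = 0.273 L.
casamino acids: V = C2·V2/C1 = 0.995% ÷ 12.8% × 273 mL = 21.22 mL
tetracycline: dilute stock: 20.2 µg/mL × 273 mL ÷ 15000 µg/mL = 0.37 mL
potassium phosphate buffer: C1V1 = C2V2 → 70.6 mM × 273 mL ÷ 1000 mM = 19.27 mL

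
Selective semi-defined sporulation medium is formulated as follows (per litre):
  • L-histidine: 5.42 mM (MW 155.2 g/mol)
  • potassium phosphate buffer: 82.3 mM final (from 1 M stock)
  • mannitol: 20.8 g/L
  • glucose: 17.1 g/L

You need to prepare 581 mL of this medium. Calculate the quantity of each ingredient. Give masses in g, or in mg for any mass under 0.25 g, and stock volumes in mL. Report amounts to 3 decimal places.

L-histidine 0.489 g; potassium phosphate buffer 47.816 mL; mannitol 12.085 g; glucose 9.935 g

Scale factor relative to 1 L: 0.581.
L-histidine: 5.42 mmol/L × 155.2 g/mol × 0.581 L ÷ 1000 = 0.489 g
potassium phosphate buffer: V = C2·V2/C1 = 82.3 mM × 581 mL ÷ 1000 mM = 47.816 mL
mannitol: 20.8 g/L × 0.581 L = 12.085 g
glucose: 17.1 g/L × 0.581 L = 9.935 g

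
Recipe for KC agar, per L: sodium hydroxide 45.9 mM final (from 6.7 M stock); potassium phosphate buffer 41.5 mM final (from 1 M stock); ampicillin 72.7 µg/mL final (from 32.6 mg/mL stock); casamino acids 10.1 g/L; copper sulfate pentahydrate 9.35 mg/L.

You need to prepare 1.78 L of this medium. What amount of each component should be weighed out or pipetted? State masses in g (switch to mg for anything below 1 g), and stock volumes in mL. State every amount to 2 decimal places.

sodium hydroxide 12.19 mL; potassium phosphate buffer 73.87 mL; ampicillin 3.97 mL; casamino acids 17.98 g; copper sulfate pentahydrate 16.64 mg

Working volume: 1.78 L.
sodium hydroxide: C1V1 = C2V2 → 45.9 mM × 1780 mL ÷ 6700 mM = 12.19 mL
potassium phosphate buffer: V = C2·V2/C1 = 41.5 mM × 1780 mL ÷ 1000 mM = 73.87 mL
ampicillin: C1V1 = C2V2 → 72.7 µg/mL × 1780 mL ÷ 32600 µg/mL = 3.97 mL
casamino acids: 10.1 g/L × 1.78 L = 17.98 g
copper sulfate pentahydrate: 9.35 mg/L × 1.78 L = 16.64 mg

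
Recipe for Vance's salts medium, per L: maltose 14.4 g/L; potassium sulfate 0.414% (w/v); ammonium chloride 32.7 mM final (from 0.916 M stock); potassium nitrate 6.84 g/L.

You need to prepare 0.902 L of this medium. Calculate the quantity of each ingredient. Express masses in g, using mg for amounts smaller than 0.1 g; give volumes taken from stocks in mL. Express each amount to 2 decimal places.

maltose 12.99 g; potassium sulfate 3.73 g; ammonium chloride 32.20 mL; potassium nitrate 6.17 g

Scale factor relative to 1 L: 0.902.
maltose: 14.4 g/L × 0.902 L = 12.99 g
potassium sulfate: 0.414% w/v = 4.14 g/L → 4.14 × 0.902 L = 3.73 g
ammonium chloride: dilute stock: 32.7 mM × 902 mL ÷ 916 mM = 32.20 mL
potassium nitrate: 6.84 g/L × 0.902 L = 6.17 g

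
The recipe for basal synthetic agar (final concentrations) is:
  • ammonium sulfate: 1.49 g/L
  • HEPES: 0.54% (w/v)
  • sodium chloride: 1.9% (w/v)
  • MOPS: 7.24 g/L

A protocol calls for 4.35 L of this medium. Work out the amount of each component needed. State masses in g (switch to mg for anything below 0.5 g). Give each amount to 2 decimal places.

Scale factor relative to 1 L: 4.35.
ammonium sulfate: 1.49 g/L × 4.35 L = 6.48 g
HEPES: 0.54 g per 100 mL × 4350 mL ÷ 100 = 23.49 g
sodium chloride: 1.9 g per 100 mL × 4350 mL ÷ 100 = 82.65 g
MOPS: 7.24 g/L × 4.35 L = 31.49 g

ammonium sulfate 6.48 g; HEPES 23.49 g; sodium chloride 82.65 g; MOPS 31.49 g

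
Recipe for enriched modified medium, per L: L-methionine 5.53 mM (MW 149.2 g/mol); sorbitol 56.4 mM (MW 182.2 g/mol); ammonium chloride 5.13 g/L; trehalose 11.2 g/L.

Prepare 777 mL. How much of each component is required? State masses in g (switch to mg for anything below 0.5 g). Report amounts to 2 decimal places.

Working volume: 777 mL = 0.777 L.
L-methionine: 5.53 mmol/L × 149.2 g/mol × 0.777 L ÷ 1000 = 0.64 g
sorbitol: 56.4 mmol/L × 182.2 g/mol × 0.777 L ÷ 1000 = 7.98 g
ammonium chloride: 5.13 g/L × 0.777 L = 3.99 g
trehalose: 11.2 g/L × 0.777 L = 8.70 g

L-methionine 0.64 g; sorbitol 7.98 g; ammonium chloride 3.99 g; trehalose 8.70 g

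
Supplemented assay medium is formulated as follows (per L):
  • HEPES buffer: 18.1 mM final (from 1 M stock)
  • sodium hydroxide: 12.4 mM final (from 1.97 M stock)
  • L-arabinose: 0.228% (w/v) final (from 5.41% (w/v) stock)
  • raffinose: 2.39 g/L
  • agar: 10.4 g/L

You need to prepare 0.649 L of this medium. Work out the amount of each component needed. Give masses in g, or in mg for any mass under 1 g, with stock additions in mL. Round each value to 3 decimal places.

Scale factor relative to 1 L: 0.649.
HEPES buffer: dilute stock: 18.1 mM × 649 mL ÷ 1000 mM = 11.747 mL
sodium hydroxide: dilute stock: 12.4 mM × 649 mL ÷ 1970 mM = 4.085 mL
L-arabinose: dilute stock: 0.228% ÷ 5.41% × 649 mL = 27.352 mL
raffinose: 2.39 g/L × 0.649 L = 1.551 g
agar: 10.4 g/L × 0.649 L = 6.750 g

HEPES buffer 11.747 mL; sodium hydroxide 4.085 mL; L-arabinose 27.352 mL; raffinose 1.551 g; agar 6.750 g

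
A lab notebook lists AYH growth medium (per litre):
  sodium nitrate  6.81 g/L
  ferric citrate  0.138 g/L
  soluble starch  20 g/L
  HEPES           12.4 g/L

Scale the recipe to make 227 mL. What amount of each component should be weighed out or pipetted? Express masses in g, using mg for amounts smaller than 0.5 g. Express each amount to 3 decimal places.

Target volume = 227 mL = 0.227 L.
sodium nitrate: 6.81 g/L × 0.227 L = 1.546 g
ferric citrate: 0.138 g/L × 0.227 L = 0.031326 g = 31.326 mg
soluble starch: 20 g/L × 0.227 L = 4.540 g
HEPES: 12.4 g/L × 0.227 L = 2.815 g

sodium nitrate 1.546 g; ferric citrate 31.326 mg; soluble starch 4.540 g; HEPES 2.815 g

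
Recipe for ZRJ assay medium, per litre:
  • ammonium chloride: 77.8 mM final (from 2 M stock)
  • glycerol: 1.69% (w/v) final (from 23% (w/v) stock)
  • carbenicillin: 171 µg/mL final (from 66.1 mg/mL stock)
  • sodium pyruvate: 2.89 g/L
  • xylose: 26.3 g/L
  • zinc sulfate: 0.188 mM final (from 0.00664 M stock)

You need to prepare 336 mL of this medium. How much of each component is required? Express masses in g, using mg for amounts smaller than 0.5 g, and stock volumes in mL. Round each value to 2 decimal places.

ammonium chloride 13.07 mL; glycerol 24.69 mL; carbenicillin 0.87 mL; sodium pyruvate 0.97 g; xylose 8.84 g; zinc sulfate 9.51 mL

Working volume: 336 mL = 0.336 L.
ammonium chloride: V = C2·V2/C1 = 77.8 mM × 336 mL ÷ 2000 mM = 13.07 mL
glycerol: dilute stock: 1.69% ÷ 23% × 336 mL = 24.69 mL
carbenicillin: C1V1 = C2V2 → 171 µg/mL × 336 mL ÷ 66100 µg/mL = 0.87 mL
sodium pyruvate: 2.89 g/L × 0.336 L = 0.97 g
xylose: 26.3 g/L × 0.336 L = 8.84 g
zinc sulfate: C1V1 = C2V2 → 0.188 mM × 336 mL ÷ 6.64 mM = 9.51 mL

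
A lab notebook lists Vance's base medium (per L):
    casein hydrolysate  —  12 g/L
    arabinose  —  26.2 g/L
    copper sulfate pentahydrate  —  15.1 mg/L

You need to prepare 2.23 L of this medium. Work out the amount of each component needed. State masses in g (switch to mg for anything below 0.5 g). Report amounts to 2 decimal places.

casein hydrolysate 26.76 g; arabinose 58.43 g; copper sulfate pentahydrate 33.67 mg

Working volume: 2.23 L.
casein hydrolysate: 12 g/L × 2.23 L = 26.76 g
arabinose: 26.2 g/L × 2.23 L = 58.43 g
copper sulfate pentahydrate: 15.1 mg/L × 2.23 L = 33.67 mg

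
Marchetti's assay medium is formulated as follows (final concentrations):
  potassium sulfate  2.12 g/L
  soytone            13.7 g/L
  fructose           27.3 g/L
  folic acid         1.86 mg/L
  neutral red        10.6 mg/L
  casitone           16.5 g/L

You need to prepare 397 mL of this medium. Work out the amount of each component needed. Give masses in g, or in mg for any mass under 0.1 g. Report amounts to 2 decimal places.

Target volume = 397 mL = 0.397 L.
potassium sulfate: 2.12 g/L × 0.397 L = 0.84 g
soytone: 13.7 g/L × 0.397 L = 5.44 g
fructose: 27.3 g/L × 0.397 L = 10.84 g
folic acid: 1.86 mg/L × 0.397 L = 0.74 mg
neutral red: 10.6 mg/L × 0.397 L = 4.21 mg
casitone: 16.5 g/L × 0.397 L = 6.55 g

potassium sulfate 0.84 g; soytone 5.44 g; fructose 10.84 g; folic acid 0.74 mg; neutral red 4.21 mg; casitone 6.55 g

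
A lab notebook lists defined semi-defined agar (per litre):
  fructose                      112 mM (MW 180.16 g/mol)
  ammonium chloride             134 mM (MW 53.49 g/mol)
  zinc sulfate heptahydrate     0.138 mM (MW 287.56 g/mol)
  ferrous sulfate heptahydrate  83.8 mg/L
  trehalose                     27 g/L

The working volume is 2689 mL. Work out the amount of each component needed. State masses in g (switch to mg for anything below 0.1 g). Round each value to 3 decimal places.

fructose 54.258 g; ammonium chloride 19.274 g; zinc sulfate heptahydrate 0.107 g; ferrous sulfate heptahydrate 0.225 g; trehalose 72.603 g

Scale factor relative to 1 L: 2.689.
fructose: 112 mmol/L × 180.16 g/mol × 2.689 L ÷ 1000 = 54.258 g
ammonium chloride: 134 mmol/L × 53.49 g/mol × 2.689 L ÷ 1000 = 19.274 g
zinc sulfate heptahydrate: 0.138 mmol/L × 287.56 g/mol × 2.689 L ÷ 1000 = 0.107 g
ferrous sulfate heptahydrate: 83.8 mg/L × 2.689 L = 225.338 mg = 0.225 g
trehalose: 27 g/L × 2.689 L = 72.603 g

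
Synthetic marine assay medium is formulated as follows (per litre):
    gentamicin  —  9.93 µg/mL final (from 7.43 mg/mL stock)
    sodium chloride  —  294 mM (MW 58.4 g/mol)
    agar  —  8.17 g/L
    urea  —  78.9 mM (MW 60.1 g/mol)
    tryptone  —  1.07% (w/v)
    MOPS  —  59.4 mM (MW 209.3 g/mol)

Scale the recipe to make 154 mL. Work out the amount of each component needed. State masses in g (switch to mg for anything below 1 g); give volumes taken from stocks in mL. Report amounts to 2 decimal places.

gentamicin 0.21 mL; sodium chloride 2.64 g; agar 1.26 g; urea 730.25 mg; tryptone 1.65 g; MOPS 1.91 g

Target volume = 154 mL = 0.154 L.
gentamicin: V = C2·V2/C1 = 9.93 µg/mL × 154 mL ÷ 7430 µg/mL = 0.21 mL
sodium chloride: 294 mmol/L × 58.4 g/mol × 0.154 L ÷ 1000 = 2.64 g
agar: 8.17 g/L × 0.154 L = 1.26 g
urea: 78.9 mmol/L × 60.1 mg/mmol × 0.154 L = 730.25 mg
tryptone: 1.07 g per 100 mL × 154 mL ÷ 100 = 1.65 g
MOPS: 59.4 mmol/L × 209.3 g/mol × 0.154 L ÷ 1000 = 1.91 g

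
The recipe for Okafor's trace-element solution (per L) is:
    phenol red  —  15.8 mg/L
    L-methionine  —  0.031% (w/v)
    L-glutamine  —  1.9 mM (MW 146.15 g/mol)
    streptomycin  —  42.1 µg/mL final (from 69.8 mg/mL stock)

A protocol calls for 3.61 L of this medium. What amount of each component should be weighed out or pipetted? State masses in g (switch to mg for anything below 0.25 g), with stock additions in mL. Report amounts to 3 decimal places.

phenol red 57.038 mg; L-methionine 1.119 g; L-glutamine 1.002 g; streptomycin 2.177 mL

Scale factor relative to 1 L: 3.61.
phenol red: 15.8 mg/L × 3.61 L = 57.038 mg
L-methionine: 0.031 g per 100 mL × 3610 mL ÷ 100 = 1.119 g
L-glutamine: 1.9 mmol/L × 146.15 g/mol × 3.61 L ÷ 1000 = 1.002 g
streptomycin: C1V1 = C2V2 → 42.1 µg/mL × 3610 mL ÷ 69800 µg/mL = 2.177 mL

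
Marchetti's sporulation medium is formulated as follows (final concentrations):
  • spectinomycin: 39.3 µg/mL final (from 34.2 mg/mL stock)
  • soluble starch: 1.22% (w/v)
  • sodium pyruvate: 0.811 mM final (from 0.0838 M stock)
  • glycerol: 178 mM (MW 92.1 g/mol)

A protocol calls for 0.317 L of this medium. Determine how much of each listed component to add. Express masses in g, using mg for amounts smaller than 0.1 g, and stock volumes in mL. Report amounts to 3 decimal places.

Working volume: 0.317 L.
spectinomycin: V = C2·V2/C1 = 39.3 µg/mL × 317 mL ÷ 34200 µg/mL = 0.364 mL
soluble starch: 1.22% w/v = 12.2 g/L → 12.2 × 0.317 L = 3.867 g
sodium pyruvate: C1V1 = C2V2 → 0.811 mM × 317 mL ÷ 83.8 mM = 3.068 mL
glycerol: 178 mmol/L × 92.1 g/mol × 0.317 L ÷ 1000 = 5.197 g

spectinomycin 0.364 mL; soluble starch 3.867 g; sodium pyruvate 3.068 mL; glycerol 5.197 g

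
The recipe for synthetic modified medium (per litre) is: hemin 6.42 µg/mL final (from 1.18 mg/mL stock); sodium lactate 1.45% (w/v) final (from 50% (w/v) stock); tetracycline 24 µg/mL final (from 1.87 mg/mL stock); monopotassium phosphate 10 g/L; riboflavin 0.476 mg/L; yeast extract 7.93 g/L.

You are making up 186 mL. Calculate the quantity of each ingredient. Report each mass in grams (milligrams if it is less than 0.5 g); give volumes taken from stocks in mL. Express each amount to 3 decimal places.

hemin 1.012 mL; sodium lactate 5.394 mL; tetracycline 2.387 mL; monopotassium phosphate 1.860 g; riboflavin 0.089 mg; yeast extract 1.475 g

Target volume = 186 mL = 0.186 L.
hemin: V = C2·V2/C1 = 6.42 µg/mL × 186 mL ÷ 1180 µg/mL = 1.012 mL
sodium lactate: dilute stock: 1.45% ÷ 50% × 186 mL = 5.394 mL
tetracycline: C1V1 = C2V2 → 24 µg/mL × 186 mL ÷ 1870 µg/mL = 2.387 mL
monopotassium phosphate: 10 g/L × 0.186 L = 1.860 g
riboflavin: 0.476 mg/L × 0.186 L = 0.089 mg
yeast extract: 7.93 g/L × 0.186 L = 1.475 g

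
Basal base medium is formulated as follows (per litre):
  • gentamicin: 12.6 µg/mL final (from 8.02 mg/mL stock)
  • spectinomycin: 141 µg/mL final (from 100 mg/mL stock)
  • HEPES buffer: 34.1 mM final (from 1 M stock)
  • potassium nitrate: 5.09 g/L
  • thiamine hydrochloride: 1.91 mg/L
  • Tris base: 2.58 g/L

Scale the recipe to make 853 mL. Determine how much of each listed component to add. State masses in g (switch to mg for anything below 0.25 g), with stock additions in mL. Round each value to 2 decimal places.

gentamicin 1.34 mL; spectinomycin 1.20 mL; HEPES buffer 29.09 mL; potassium nitrate 4.34 g; thiamine hydrochloride 1.63 mg; Tris base 2.20 g

Scale factor relative to 1 L: 0.853.
gentamicin: C1V1 = C2V2 → 12.6 µg/mL × 853 mL ÷ 8020 µg/mL = 1.34 mL
spectinomycin: C1V1 = C2V2 → 141 µg/mL × 853 mL ÷ 100000 µg/mL = 1.20 mL
HEPES buffer: V = C2·V2/C1 = 34.1 mM × 853 mL ÷ 1000 mM = 29.09 mL
potassium nitrate: 5.09 g/L × 0.853 L = 4.34 g
thiamine hydrochloride: 1.91 mg/L × 0.853 L = 1.63 mg
Tris base: 2.58 g/L × 0.853 L = 2.20 g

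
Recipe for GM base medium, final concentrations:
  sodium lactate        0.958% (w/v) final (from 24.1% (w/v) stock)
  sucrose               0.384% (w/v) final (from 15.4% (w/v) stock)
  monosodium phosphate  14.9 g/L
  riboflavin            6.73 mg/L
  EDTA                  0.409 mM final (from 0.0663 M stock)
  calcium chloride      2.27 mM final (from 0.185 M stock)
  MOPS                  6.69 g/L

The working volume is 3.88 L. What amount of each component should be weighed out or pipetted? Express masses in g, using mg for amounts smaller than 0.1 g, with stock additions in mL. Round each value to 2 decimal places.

Working volume: 3.88 L.
sodium lactate: C1V1 = C2V2 → 0.958% ÷ 24.1% × 3880 mL = 154.23 mL
sucrose: C1V1 = C2V2 → 0.384% ÷ 15.4% × 3880 mL = 96.75 mL
monosodium phosphate: 14.9 g/L × 3.88 L = 57.81 g
riboflavin: 6.73 mg/L × 3.88 L = 26.11 mg
EDTA: C1V1 = C2V2 → 0.409 mM × 3880 mL ÷ 66.3 mM = 23.94 mL
calcium chloride: V = C2·V2/C1 = 2.27 mM × 3880 mL ÷ 185 mM = 47.61 mL
MOPS: 6.69 g/L × 3.88 L = 25.96 g

sodium lactate 154.23 mL; sucrose 96.75 mL; monosodium phosphate 57.81 g; riboflavin 26.11 mg; EDTA 23.94 mL; calcium chloride 47.61 mL; MOPS 25.96 g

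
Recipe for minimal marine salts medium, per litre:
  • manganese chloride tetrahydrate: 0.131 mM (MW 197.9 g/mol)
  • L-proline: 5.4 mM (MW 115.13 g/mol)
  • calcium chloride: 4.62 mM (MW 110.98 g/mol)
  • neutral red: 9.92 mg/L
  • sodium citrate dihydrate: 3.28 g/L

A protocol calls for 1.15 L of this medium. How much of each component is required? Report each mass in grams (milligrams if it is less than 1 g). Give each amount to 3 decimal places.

manganese chloride tetrahydrate 29.814 mg; L-proline 714.957 mg; calcium chloride 589.637 mg; neutral red 11.408 mg; sodium citrate dihydrate 3.772 g

Working volume: 1.15 L.
manganese chloride tetrahydrate: 0.131 mmol/L × 197.9 mg/mmol × 1.15 L = 29.814 mg
L-proline: 5.4 mmol/L × 115.13 mg/mmol × 1.15 L = 714.957 mg
calcium chloride: 4.62 mmol/L × 110.98 mg/mmol × 1.15 L = 589.637 mg
neutral red: 9.92 mg/L × 1.15 L = 11.408 mg
sodium citrate dihydrate: 3.28 g/L × 1.15 L = 3.772 g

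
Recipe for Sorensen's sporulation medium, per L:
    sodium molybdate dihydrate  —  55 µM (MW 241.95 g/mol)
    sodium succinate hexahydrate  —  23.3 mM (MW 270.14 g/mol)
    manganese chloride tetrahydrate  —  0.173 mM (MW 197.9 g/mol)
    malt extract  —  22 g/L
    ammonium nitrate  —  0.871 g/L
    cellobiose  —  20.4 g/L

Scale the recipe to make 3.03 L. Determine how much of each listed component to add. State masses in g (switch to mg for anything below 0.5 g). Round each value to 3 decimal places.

Scale factor relative to 1 L: 3.03.
sodium molybdate dihydrate: 55 µmol/L × 241.95 g/mol × 3.03 L ÷ 1000 = 40.321 mg
sodium succinate hexahydrate: 23.3 mmol/L × 270.14 g/mol × 3.03 L ÷ 1000 = 19.072 g
manganese chloride tetrahydrate: 0.173 mmol/L × 197.9 mg/mmol × 3.03 L = 103.737 mg
malt extract: 22 g/L × 3.03 L = 66.660 g
ammonium nitrate: 0.871 g/L × 3.03 L = 2.639 g
cellobiose: 20.4 g/L × 3.03 L = 61.812 g

sodium molybdate dihydrate 40.321 mg; sodium succinate hexahydrate 19.072 g; manganese chloride tetrahydrate 103.737 mg; malt extract 66.660 g; ammonium nitrate 2.639 g; cellobiose 61.812 g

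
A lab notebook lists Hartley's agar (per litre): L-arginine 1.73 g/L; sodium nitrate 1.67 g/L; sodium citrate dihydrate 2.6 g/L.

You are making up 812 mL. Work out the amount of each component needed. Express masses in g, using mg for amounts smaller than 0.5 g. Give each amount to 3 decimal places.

Target volume = 812 mL = 0.812 L.
L-arginine: 1.73 g/L × 0.812 L = 1.405 g
sodium nitrate: 1.67 g/L × 0.812 L = 1.356 g
sodium citrate dihydrate: 2.6 g/L × 0.812 L = 2.111 g

L-arginine 1.405 g; sodium nitrate 1.356 g; sodium citrate dihydrate 2.111 g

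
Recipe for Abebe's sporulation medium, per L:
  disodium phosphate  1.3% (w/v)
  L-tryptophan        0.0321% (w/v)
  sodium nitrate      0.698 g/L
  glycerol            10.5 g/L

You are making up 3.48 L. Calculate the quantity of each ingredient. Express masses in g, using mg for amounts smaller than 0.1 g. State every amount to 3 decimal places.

disodium phosphate 45.240 g; L-tryptophan 1.117 g; sodium nitrate 2.429 g; glycerol 36.540 g

Scale factor relative to 1 L: 3.48.
disodium phosphate: 1.3 g per 100 mL × 3480 mL ÷ 100 = 45.240 g
L-tryptophan: 0.0321 g per 100 mL × 3480 mL ÷ 100 = 1.117 g
sodium nitrate: 0.698 g/L × 3.48 L = 2.429 g
glycerol: 10.5 g/L × 3.48 L = 36.540 g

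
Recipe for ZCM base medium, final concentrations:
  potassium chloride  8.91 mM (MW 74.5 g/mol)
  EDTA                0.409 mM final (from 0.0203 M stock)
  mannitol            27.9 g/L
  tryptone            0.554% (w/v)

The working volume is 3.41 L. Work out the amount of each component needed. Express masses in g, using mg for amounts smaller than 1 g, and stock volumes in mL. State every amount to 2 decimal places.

Scale factor relative to 1 L: 3.41.
potassium chloride: 8.91 mmol/L × 74.5 g/mol × 3.41 L ÷ 1000 = 2.26 g
EDTA: C1V1 = C2V2 → 0.409 mM × 3410 mL ÷ 20.3 mM = 68.70 mL
mannitol: 27.9 g/L × 3.41 L = 95.14 g
tryptone: 0.554 g per 100 mL × 3410 mL ÷ 100 = 18.89 g

potassium chloride 2.26 g; EDTA 68.70 mL; mannitol 95.14 g; tryptone 18.89 g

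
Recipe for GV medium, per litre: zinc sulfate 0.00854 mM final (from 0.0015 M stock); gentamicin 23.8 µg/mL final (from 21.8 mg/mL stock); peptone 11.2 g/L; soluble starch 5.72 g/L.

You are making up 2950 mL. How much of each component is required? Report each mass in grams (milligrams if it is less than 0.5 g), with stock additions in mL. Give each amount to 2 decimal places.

Working volume: 2950 mL = 2.95 L.
zinc sulfate: dilute stock: 0.00854 mM × 2950 mL ÷ 1.5 mM = 16.80 mL
gentamicin: C1V1 = C2V2 → 23.8 µg/mL × 2950 mL ÷ 21800 µg/mL = 3.22 mL
peptone: 11.2 g/L × 2.95 L = 33.04 g
soluble starch: 5.72 g/L × 2.95 L = 16.87 g

zinc sulfate 16.80 mL; gentamicin 3.22 mL; peptone 33.04 g; soluble starch 16.87 g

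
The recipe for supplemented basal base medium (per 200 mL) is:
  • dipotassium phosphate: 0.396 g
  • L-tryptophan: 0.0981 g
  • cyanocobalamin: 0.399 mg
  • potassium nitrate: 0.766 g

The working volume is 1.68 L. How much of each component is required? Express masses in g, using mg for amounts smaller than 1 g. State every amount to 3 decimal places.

dipotassium phosphate 3.326 g; L-tryptophan 824.040 mg; cyanocobalamin 3.352 mg; potassium nitrate 6.434 g

Ratio of target to recipe volume: 1680 / 200 = 8.4.
dipotassium phosphate: 0.396 g × (1680 mL / 200 mL) = 3.326 g
L-tryptophan: 0.0981 g × (1680 mL / 200 mL) = 0.82404 g = 824.040 mg
cyanocobalamin: 0.399 mg × (1680 mL / 200 mL) = 3.352 mg
potassium nitrate: 0.766 g × (1680 mL / 200 mL) = 6.434 g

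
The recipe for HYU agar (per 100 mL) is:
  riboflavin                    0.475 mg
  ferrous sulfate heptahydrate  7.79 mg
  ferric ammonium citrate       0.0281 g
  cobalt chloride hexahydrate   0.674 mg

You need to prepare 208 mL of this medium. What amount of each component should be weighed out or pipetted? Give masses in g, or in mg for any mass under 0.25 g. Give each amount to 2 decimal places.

riboflavin 0.99 mg; ferrous sulfate heptahydrate 16.20 mg; ferric ammonium citrate 58.45 mg; cobalt chloride hexahydrate 1.40 mg

Ratio of target to recipe volume: 208 / 100 = 2.08.
riboflavin: 0.475 mg × (208 mL / 100 mL) = 0.99 mg
ferrous sulfate heptahydrate: 7.79 mg × (208 mL / 100 mL) = 16.20 mg
ferric ammonium citrate: 0.0281 g × (208 mL / 100 mL) = 0.058448 g = 58.45 mg
cobalt chloride hexahydrate: 0.674 mg × (208 mL / 100 mL) = 1.40 mg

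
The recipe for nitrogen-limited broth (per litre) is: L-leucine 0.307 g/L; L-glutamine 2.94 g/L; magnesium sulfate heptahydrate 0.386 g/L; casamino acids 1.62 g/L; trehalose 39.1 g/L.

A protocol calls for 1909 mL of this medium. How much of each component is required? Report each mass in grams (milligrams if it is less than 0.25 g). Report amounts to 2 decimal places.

L-leucine 0.59 g; L-glutamine 5.61 g; magnesium sulfate heptahydrate 0.74 g; casamino acids 3.09 g; trehalose 74.64 g

Scale factor relative to 1 L: 1.909.
L-leucine: 0.307 g/L × 1.909 L = 0.59 g
L-glutamine: 2.94 g/L × 1.909 L = 5.61 g
magnesium sulfate heptahydrate: 0.386 g/L × 1.909 L = 0.74 g
casamino acids: 1.62 g/L × 1.909 L = 3.09 g
trehalose: 39.1 g/L × 1.909 L = 74.64 g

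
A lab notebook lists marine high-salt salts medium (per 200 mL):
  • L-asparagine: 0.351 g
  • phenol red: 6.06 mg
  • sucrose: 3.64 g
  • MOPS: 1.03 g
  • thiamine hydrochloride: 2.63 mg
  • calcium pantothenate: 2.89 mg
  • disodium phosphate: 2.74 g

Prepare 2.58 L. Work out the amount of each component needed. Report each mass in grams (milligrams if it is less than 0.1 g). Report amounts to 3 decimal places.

Ratio of target to recipe volume: 2580 / 200 = 12.9.
L-asparagine: 0.351 g × (2580 mL / 200 mL) = 4.528 g
phenol red: 6.06 mg × (2580 mL / 200 mL) = 78.174 mg
sucrose: 3.64 g × (2580 mL / 200 mL) = 46.956 g
MOPS: 1.03 g × (2580 mL / 200 mL) = 13.287 g
thiamine hydrochloride: 2.63 mg × (2580 mL / 200 mL) = 33.927 mg
calcium pantothenate: 2.89 mg × (2580 mL / 200 mL) = 37.281 mg
disodium phosphate: 2.74 g × (2580 mL / 200 mL) = 35.346 g

L-asparagine 4.528 g; phenol red 78.174 mg; sucrose 46.956 g; MOPS 13.287 g; thiamine hydrochloride 33.927 mg; calcium pantothenate 37.281 mg; disodium phosphate 35.346 g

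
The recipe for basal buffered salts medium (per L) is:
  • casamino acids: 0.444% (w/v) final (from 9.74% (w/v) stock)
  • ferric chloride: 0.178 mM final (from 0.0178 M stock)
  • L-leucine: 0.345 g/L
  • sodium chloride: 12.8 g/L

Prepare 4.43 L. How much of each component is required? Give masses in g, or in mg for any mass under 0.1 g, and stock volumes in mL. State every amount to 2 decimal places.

Scale factor relative to 1 L: 4.43.
casamino acids: C1V1 = C2V2 → 0.444% ÷ 9.74% × 4430 mL = 201.94 mL
ferric chloride: V = C2·V2/C1 = 0.178 mM × 4430 mL ÷ 17.8 mM = 44.30 mL
L-leucine: 0.345 g/L × 4.43 L = 1.53 g
sodium chloride: 12.8 g/L × 4.43 L = 56.70 g

casamino acids 201.94 mL; ferric chloride 44.30 mL; L-leucine 1.53 g; sodium chloride 56.70 g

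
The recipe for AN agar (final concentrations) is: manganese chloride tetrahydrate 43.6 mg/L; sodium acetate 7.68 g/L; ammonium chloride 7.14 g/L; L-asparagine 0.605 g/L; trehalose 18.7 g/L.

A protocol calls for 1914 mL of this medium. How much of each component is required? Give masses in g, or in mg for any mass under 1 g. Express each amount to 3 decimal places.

Working volume: 1914 mL = 1.914 L.
manganese chloride tetrahydrate: 43.6 mg/L × 1.914 L = 83.450 mg
sodium acetate: 7.68 g/L × 1.914 L = 14.700 g
ammonium chloride: 7.14 g/L × 1.914 L = 13.666 g
L-asparagine: 0.605 g/L × 1.914 L = 1.158 g
trehalose: 18.7 g/L × 1.914 L = 35.792 g

manganese chloride tetrahydrate 83.450 mg; sodium acetate 14.700 g; ammonium chloride 13.666 g; L-asparagine 1.158 g; trehalose 35.792 g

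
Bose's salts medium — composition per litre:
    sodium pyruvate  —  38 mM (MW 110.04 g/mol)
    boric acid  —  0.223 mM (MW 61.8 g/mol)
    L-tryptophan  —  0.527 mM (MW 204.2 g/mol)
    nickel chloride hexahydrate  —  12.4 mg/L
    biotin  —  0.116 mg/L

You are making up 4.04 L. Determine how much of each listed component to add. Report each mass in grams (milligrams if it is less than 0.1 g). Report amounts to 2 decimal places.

Scale factor relative to 1 L: 4.04.
sodium pyruvate: 38 mmol/L × 110.04 g/mol × 4.04 L ÷ 1000 = 16.89 g
boric acid: 0.223 mmol/L × 61.8 mg/mmol × 4.04 L = 55.68 mg
L-tryptophan: 0.527 mmol/L × 204.2 g/mol × 4.04 L ÷ 1000 = 0.43 g
nickel chloride hexahydrate: 12.4 mg/L × 4.04 L = 50.10 mg
biotin: 0.116 mg/L × 4.04 L = 0.47 mg

sodium pyruvate 16.89 g; boric acid 55.68 mg; L-tryptophan 0.43 g; nickel chloride hexahydrate 50.10 mg; biotin 0.47 mg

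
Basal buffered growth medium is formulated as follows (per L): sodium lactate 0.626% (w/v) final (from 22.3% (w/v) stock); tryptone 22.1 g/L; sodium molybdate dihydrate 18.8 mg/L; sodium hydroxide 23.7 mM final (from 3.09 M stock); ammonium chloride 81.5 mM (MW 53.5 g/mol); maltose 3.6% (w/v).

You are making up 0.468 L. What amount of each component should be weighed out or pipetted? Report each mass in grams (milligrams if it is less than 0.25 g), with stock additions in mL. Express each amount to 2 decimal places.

Scale factor relative to 1 L: 0.468.
sodium lactate: C1V1 = C2V2 → 0.626% ÷ 22.3% × 468 mL = 13.14 mL
tryptone: 22.1 g/L × 0.468 L = 10.34 g
sodium molybdate dihydrate: 18.8 mg/L × 0.468 L = 8.80 mg
sodium hydroxide: V = C2·V2/C1 = 23.7 mM × 468 mL ÷ 3090 mM = 3.59 mL
ammonium chloride: 81.5 mmol/L × 53.5 g/mol × 0.468 L ÷ 1000 = 2.04 g
maltose: 3.6 g per 100 mL × 468 mL ÷ 100 = 16.85 g

sodium lactate 13.14 mL; tryptone 10.34 g; sodium molybdate dihydrate 8.80 mg; sodium hydroxide 3.59 mL; ammonium chloride 2.04 g; maltose 16.85 g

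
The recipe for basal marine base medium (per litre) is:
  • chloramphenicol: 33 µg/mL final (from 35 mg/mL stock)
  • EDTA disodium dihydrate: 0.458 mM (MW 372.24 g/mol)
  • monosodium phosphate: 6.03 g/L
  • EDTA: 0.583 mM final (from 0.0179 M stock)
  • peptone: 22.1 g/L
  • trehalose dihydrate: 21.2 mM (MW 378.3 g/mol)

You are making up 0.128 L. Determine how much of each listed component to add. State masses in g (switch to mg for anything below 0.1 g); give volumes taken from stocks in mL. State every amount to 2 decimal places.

chloramphenicol 0.12 mL; EDTA disodium dihydrate 21.82 mg; monosodium phosphate 0.77 g; EDTA 4.17 mL; peptone 2.83 g; trehalose dihydrate 1.03 g

Working volume: 0.128 L.
chloramphenicol: C1V1 = C2V2 → 33 µg/mL × 128 mL ÷ 35000 µg/mL = 0.12 mL
EDTA disodium dihydrate: 0.458 mmol/L × 372.24 mg/mmol × 0.128 L = 21.82 mg
monosodium phosphate: 6.03 g/L × 0.128 L = 0.77 g
EDTA: C1V1 = C2V2 → 0.583 mM × 128 mL ÷ 17.9 mM = 4.17 mL
peptone: 22.1 g/L × 0.128 L = 2.83 g
trehalose dihydrate: 21.2 mmol/L × 378.3 g/mol × 0.128 L ÷ 1000 = 1.03 g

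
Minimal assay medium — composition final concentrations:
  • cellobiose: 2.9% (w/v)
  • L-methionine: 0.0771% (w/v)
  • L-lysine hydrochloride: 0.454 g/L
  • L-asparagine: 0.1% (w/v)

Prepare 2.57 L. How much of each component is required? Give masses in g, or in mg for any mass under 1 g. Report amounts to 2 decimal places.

cellobiose 74.53 g; L-methionine 1.98 g; L-lysine hydrochloride 1.17 g; L-asparagine 2.57 g

Working volume: 2.57 L.
cellobiose: 2.9% w/v = 29 g/L → 29 × 2.57 L = 74.53 g
L-methionine: 0.0771% w/v = 0.771 g/L → 0.771 × 2.57 L = 1.98 g
L-lysine hydrochloride: 0.454 g/L × 2.57 L = 1.17 g
L-asparagine: 0.1 g per 100 mL × 2570 mL ÷ 100 = 2.57 g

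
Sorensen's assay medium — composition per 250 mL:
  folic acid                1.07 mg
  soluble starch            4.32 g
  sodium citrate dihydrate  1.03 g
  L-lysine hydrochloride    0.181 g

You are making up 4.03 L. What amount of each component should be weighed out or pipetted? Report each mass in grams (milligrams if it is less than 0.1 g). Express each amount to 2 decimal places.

folic acid 17.25 mg; soluble starch 69.64 g; sodium citrate dihydrate 16.60 g; L-lysine hydrochloride 2.92 g

Scale factor = 4030 mL / 250 mL = 16.12.
folic acid: 1.07 mg × (4030 mL / 250 mL) = 17.25 mg
soluble starch: 4.32 g × (4030 mL / 250 mL) = 69.64 g
sodium citrate dihydrate: 1.03 g × (4030 mL / 250 mL) = 16.60 g
L-lysine hydrochloride: 0.181 g × (4030 mL / 250 mL) = 2.92 g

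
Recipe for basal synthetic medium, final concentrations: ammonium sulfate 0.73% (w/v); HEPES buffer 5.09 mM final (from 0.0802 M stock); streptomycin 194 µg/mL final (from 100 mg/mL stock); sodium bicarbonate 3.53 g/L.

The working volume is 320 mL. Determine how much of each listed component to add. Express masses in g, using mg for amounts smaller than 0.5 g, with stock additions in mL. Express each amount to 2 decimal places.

ammonium sulfate 2.34 g; HEPES buffer 20.31 mL; streptomycin 0.62 mL; sodium bicarbonate 1.13 g

Working volume: 320 mL = 0.32 L.
ammonium sulfate: 0.73 g per 100 mL × 320 mL ÷ 100 = 2.34 g
HEPES buffer: V = C2·V2/C1 = 5.09 mM × 320 mL ÷ 80.2 mM = 20.31 mL
streptomycin: C1V1 = C2V2 → 194 µg/mL × 320 mL ÷ 100000 µg/mL = 0.62 mL
sodium bicarbonate: 3.53 g/L × 0.32 L = 1.13 g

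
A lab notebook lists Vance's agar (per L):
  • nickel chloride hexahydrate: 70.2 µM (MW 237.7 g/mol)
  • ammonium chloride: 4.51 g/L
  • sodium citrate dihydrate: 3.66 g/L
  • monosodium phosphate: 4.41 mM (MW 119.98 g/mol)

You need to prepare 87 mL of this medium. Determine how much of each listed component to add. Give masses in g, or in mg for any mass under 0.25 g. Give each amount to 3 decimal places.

nickel chloride hexahydrate 1.452 mg; ammonium chloride 0.392 g; sodium citrate dihydrate 0.318 g; monosodium phosphate 46.033 mg

Target volume = 87 mL = 0.087 L.
nickel chloride hexahydrate: 70.2 µmol/L × 237.7 g/mol × 0.087 L ÷ 1000 = 1.452 mg
ammonium chloride: 4.51 g/L × 0.087 L = 0.392 g
sodium citrate dihydrate: 3.66 g/L × 0.087 L = 0.318 g
monosodium phosphate: 4.41 mmol/L × 119.98 mg/mmol × 0.087 L = 46.033 mg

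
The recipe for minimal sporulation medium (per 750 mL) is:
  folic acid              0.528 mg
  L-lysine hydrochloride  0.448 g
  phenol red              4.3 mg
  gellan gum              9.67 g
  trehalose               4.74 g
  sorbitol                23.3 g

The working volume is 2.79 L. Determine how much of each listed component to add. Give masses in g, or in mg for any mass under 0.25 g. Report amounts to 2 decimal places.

folic acid 1.96 mg; L-lysine hydrochloride 1.67 g; phenol red 16.00 mg; gellan gum 35.97 g; trehalose 17.63 g; sorbitol 86.68 g

Ratio of target to recipe volume: 2790 / 750 = 3.72.
folic acid: 0.528 mg × (2790 mL / 750 mL) = 1.96 mg
L-lysine hydrochloride: 0.448 g × (2790 mL / 750 mL) = 1.67 g
phenol red: 4.3 mg × (2790 mL / 750 mL) = 16.00 mg
gellan gum: 9.67 g × (2790 mL / 750 mL) = 35.97 g
trehalose: 4.74 g × (2790 mL / 750 mL) = 17.63 g
sorbitol: 23.3 g × (2790 mL / 750 mL) = 86.68 g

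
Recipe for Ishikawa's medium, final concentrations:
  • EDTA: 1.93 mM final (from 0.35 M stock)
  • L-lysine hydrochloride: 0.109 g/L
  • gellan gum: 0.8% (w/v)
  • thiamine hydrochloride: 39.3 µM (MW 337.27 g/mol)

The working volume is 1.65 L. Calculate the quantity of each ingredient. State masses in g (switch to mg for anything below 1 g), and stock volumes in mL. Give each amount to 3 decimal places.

Scale factor relative to 1 L: 1.65.
EDTA: dilute stock: 1.93 mM × 1650 mL ÷ 350 mM = 9.099 mL
L-lysine hydrochloride: 0.109 g/L × 1.65 L = 0.17985 g = 179.850 mg
gellan gum: 0.8% w/v = 8 g/L → 8 × 1.65 L = 13.200 g
thiamine hydrochloride: 39.3 µmol/L × 337.27 g/mol × 1.65 L ÷ 1000 = 21.870 mg

EDTA 9.099 mL; L-lysine hydrochloride 179.850 mg; gellan gum 13.200 g; thiamine hydrochloride 21.870 mg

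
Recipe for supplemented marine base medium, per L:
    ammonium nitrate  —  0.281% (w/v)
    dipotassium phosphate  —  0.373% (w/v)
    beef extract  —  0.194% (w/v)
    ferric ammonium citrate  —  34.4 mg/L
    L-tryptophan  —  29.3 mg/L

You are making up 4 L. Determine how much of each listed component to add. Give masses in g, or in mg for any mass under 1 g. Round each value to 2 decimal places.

Scale factor relative to 1 L: 4.
ammonium nitrate: 0.281 g per 100 mL × 4000 mL ÷ 100 = 11.24 g
dipotassium phosphate: 0.373% w/v = 3.73 g/L → 3.73 × 4 L = 14.92 g
beef extract: 0.194 g per 100 mL × 4000 mL ÷ 100 = 7.76 g
ferric ammonium citrate: 34.4 mg/L × 4 L = 137.60 mg
L-tryptophan: 29.3 mg/L × 4 L = 117.20 mg

ammonium nitrate 11.24 g; dipotassium phosphate 14.92 g; beef extract 7.76 g; ferric ammonium citrate 137.60 mg; L-tryptophan 117.20 mg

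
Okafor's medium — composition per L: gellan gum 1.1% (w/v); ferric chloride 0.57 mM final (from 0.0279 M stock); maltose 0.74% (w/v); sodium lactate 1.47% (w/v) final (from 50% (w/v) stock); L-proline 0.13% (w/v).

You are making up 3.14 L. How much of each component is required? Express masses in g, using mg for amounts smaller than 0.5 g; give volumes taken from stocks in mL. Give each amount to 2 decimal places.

gellan gum 34.54 g; ferric chloride 64.15 mL; maltose 23.24 g; sodium lactate 92.32 mL; L-proline 4.08 g

Working volume: 3.14 L.
gellan gum: 1.1 g per 100 mL × 3140 mL ÷ 100 = 34.54 g
ferric chloride: V = C2·V2/C1 = 0.57 mM × 3140 mL ÷ 27.9 mM = 64.15 mL
maltose: 0.74 g per 100 mL × 3140 mL ÷ 100 = 23.24 g
sodium lactate: C1V1 = C2V2 → 1.47% ÷ 50% × 3140 mL = 92.32 mL
L-proline: 0.13 g per 100 mL × 3140 mL ÷ 100 = 4.08 g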